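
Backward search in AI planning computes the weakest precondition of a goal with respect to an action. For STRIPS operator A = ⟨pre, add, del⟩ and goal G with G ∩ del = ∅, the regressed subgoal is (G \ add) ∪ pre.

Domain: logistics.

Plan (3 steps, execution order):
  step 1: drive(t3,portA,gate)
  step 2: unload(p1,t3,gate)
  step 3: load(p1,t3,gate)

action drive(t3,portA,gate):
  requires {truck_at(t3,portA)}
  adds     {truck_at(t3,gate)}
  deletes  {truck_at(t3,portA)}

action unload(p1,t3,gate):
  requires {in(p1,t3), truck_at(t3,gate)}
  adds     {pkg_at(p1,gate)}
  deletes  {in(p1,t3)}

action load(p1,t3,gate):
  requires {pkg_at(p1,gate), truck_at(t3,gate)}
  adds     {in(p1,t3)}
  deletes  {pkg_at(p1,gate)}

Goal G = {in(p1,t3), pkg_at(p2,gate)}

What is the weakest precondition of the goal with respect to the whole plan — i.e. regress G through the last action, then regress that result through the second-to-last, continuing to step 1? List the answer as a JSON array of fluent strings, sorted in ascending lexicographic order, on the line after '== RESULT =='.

Work backward from the goal:
  through step 3 (load(p1,t3,gate)): drop {in(p1,t3)}, keep {pkg_at(p2,gate)}, require {pkg_at(p1,gate), truck_at(t3,gate)}
    → {pkg_at(p1,gate), pkg_at(p2,gate), truck_at(t3,gate)}
  through step 2 (unload(p1,t3,gate)): drop {pkg_at(p1,gate)}, keep {pkg_at(p2,gate), truck_at(t3,gate)}, require {in(p1,t3), truck_at(t3,gate)}
    → {in(p1,t3), pkg_at(p2,gate), truck_at(t3,gate)}
  through step 1 (drive(t3,portA,gate)): drop {truck_at(t3,gate)}, keep {in(p1,t3), pkg_at(p2,gate)}, require {truck_at(t3,portA)}
    → {in(p1,t3), pkg_at(p2,gate), truck_at(t3,portA)}

== RESULT ==
["in(p1,t3)", "pkg_at(p2,gate)", "truck_at(t3,portA)"]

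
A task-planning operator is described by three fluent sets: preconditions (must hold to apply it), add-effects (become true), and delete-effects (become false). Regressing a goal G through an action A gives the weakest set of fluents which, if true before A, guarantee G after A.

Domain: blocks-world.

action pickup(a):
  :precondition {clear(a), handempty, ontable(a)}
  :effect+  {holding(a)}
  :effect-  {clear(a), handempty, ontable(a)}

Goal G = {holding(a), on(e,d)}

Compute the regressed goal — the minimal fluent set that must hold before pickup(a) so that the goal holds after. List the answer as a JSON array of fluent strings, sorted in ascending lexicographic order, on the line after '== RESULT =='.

Compute (G \ add) ∪ pre:
  G ∩ del = {}  (empty — regression defined)
  G \ add = {holding(a), on(e,d)} \ {holding(a)} = {on(e,d)}
  ∪ pre   = {on(e,d)} ∪ {clear(a), handempty, ontable(a)}
          = {clear(a), handempty, on(e,d), ontable(a)}

== RESULT ==
["clear(a)", "handempty", "on(e,d)", "ontable(a)"]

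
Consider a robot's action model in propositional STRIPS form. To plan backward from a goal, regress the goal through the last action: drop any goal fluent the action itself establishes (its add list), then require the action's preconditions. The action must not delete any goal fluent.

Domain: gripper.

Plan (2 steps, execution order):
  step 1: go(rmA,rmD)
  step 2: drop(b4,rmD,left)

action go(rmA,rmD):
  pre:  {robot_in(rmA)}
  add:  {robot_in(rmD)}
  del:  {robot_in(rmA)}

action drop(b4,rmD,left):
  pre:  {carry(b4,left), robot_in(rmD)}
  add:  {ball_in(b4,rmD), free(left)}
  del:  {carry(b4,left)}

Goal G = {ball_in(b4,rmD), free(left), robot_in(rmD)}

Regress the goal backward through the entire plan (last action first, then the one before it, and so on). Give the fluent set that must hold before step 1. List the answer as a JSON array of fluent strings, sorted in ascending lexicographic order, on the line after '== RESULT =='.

Regress step by step:
  through step 2 (drop(b4,rmD,left)): drop {ball_in(b4,rmD), free(left)}, keep {robot_in(rmD)}, require {carry(b4,left), robot_in(rmD)}
    → {carry(b4,left), robot_in(rmD)}
  through step 1 (go(rmA,rmD)): drop {robot_in(rmD)}, keep {carry(b4,left)}, require {robot_in(rmA)}
    → {carry(b4,left), robot_in(rmA)}

== RESULT ==
["carry(b4,left)", "robot_in(rmA)"]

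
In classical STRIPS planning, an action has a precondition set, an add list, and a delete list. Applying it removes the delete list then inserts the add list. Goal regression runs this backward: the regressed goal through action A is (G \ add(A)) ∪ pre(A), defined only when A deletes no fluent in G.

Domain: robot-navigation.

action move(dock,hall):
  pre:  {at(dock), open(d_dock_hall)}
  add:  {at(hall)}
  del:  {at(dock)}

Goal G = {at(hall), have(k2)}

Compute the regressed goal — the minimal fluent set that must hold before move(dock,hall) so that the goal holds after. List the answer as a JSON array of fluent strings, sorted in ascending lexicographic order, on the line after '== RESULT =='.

Regress:
  G ∩ del = {}  (empty — regression defined)
  G \ add = {at(hall), have(k2)} \ {at(hall)} = {have(k2)}
  ∪ pre   = {have(k2)} ∪ {at(dock), open(d_dock_hall)}
          = {at(dock), have(k2), open(d_dock_hall)}

== RESULT ==
["at(dock)", "have(k2)", "open(d_dock_hall)"]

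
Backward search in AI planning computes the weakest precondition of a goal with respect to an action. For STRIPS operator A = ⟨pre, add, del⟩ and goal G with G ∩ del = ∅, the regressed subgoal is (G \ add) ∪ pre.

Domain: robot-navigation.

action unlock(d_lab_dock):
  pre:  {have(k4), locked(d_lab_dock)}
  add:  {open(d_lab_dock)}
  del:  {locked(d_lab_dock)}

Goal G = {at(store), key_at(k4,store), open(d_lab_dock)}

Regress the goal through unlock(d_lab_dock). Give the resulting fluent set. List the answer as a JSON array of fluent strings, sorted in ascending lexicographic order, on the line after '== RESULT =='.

Regress:
  G ∩ del = {}  (empty — regression defined)
  G \ add = {at(store), key_at(k4,store), open(d_lab_dock)} \ {open(d_lab_dock)} = {at(store), key_at(k4,store)}
  ∪ pre   = {at(store), key_at(k4,store)} ∪ {have(k4), locked(d_lab_dock)}
          = {at(store), have(k4), key_at(k4,store), locked(d_lab_dock)}

== RESULT ==
["at(store)", "have(k4)", "key_at(k4,store)", "locked(d_lab_dock)"]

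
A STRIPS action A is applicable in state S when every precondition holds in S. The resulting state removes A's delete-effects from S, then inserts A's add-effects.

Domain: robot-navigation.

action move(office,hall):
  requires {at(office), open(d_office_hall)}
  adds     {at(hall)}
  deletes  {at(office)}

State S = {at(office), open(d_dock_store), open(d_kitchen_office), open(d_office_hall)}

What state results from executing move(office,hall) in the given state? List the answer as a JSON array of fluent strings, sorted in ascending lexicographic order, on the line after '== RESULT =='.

Progress:
  pre ⊆ S: {at(office), open(d_office_hall)} ⊆ S  — applicable
  S \ del = {open(d_dock_store), open(d_kitchen_office), open(d_office_hall)}
  ∪ add   = {at(hall), open(d_dock_store), open(d_kitchen_office), open(d_office_hall)}

== RESULT ==
["at(hall)", "open(d_dock_store)", "open(d_kitchen_office)", "open(d_office_hall)"]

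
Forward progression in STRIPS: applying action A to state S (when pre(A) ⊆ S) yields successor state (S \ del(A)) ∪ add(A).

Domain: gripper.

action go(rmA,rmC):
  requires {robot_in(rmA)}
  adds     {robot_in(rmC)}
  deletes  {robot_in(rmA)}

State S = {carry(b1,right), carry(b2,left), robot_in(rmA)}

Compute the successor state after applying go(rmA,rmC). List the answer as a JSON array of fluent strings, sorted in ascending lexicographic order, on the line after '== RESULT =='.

Compute (S \ del) ∪ add:
  pre ⊆ S: {robot_in(rmA)} ⊆ S  — applicable
  S \ del = {carry(b1,right), carry(b2,left)}
  ∪ add   = {carry(b1,right), carry(b2,left), robot_in(rmC)}

== RESULT ==
["carry(b1,right)", "carry(b2,left)", "robot_in(rmC)"]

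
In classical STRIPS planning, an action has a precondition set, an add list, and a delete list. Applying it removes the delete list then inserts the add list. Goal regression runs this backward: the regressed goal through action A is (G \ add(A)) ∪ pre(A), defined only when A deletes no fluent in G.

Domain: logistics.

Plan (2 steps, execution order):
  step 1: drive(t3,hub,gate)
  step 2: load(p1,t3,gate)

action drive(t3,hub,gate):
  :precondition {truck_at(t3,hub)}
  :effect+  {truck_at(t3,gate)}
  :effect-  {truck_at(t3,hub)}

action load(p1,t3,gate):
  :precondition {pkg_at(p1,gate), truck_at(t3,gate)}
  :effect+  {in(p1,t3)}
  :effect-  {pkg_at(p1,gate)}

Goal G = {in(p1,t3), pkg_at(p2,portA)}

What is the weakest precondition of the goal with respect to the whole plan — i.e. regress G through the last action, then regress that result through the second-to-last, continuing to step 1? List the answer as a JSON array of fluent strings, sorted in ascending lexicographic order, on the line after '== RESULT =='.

Work backward from the goal:
  through step 2 (load(p1,t3,gate)): drop {in(p1,t3)}, keep {pkg_at(p2,portA)}, require {pkg_at(p1,gate), truck_at(t3,gate)}
    → {pkg_at(p1,gate), pkg_at(p2,portA), truck_at(t3,gate)}
  through step 1 (drive(t3,hub,gate)): drop {truck_at(t3,gate)}, keep {pkg_at(p1,gate), pkg_at(p2,portA)}, require {truck_at(t3,hub)}
    → {pkg_at(p1,gate), pkg_at(p2,portA), truck_at(t3,hub)}

== RESULT ==
["pkg_at(p1,gate)", "pkg_at(p2,portA)", "truck_at(t3,hub)"]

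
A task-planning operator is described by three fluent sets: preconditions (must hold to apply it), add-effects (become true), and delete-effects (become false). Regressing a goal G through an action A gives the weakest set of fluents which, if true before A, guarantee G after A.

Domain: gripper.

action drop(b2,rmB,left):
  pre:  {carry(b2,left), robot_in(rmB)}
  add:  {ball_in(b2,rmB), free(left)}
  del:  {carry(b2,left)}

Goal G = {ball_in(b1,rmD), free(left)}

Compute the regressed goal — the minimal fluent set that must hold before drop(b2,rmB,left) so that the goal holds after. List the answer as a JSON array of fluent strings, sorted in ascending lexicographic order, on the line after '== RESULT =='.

Regress:
  G ∩ del = {}  (empty — regression defined)
  G \ add = {ball_in(b1,rmD), free(left)} \ {ball_in(b2,rmB), free(left)} = {ball_in(b1,rmD)}
  ∪ pre   = {ball_in(b1,rmD)} ∪ {carry(b2,left), robot_in(rmB)}
          = {ball_in(b1,rmD), carry(b2,left), robot_in(rmB)}

== RESULT ==
["ball_in(b1,rmD)", "carry(b2,left)", "robot_in(rmB)"]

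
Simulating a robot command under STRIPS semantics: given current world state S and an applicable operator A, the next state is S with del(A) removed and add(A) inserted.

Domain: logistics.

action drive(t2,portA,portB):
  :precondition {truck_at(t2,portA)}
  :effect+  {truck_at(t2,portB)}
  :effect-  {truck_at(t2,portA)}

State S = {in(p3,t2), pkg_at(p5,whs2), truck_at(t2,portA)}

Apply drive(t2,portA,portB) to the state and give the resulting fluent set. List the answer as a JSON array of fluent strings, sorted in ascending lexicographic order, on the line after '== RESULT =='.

Compute (S \ del) ∪ add:
  pre ⊆ S: {truck_at(t2,portA)} ⊆ S  — applicable
  S \ del = {in(p3,t2), pkg_at(p5,whs2)}
  ∪ add   = {in(p3,t2), pkg_at(p5,whs2), truck_at(t2,portB)}

== RESULT ==
["in(p3,t2)", "pkg_at(p5,whs2)", "truck_at(t2,portB)"]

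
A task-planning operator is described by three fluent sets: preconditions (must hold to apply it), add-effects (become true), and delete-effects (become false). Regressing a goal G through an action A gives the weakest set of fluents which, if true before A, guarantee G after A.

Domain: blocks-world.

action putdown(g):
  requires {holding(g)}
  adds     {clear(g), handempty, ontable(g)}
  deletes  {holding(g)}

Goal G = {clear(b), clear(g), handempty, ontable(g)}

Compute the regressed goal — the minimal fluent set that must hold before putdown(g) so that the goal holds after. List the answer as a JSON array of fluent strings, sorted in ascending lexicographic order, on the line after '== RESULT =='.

Compute (G \ add) ∪ pre:
  G ∩ del = {}  (empty — regression defined)
  G \ add = {clear(b), clear(g), handempty, ontable(g)} \ {clear(g), handempty, ontable(g)} = {clear(b)}
  ∪ pre   = {clear(b)} ∪ {holding(g)}
          = {clear(b), holding(g)}

== RESULT ==
["clear(b)", "holding(g)"]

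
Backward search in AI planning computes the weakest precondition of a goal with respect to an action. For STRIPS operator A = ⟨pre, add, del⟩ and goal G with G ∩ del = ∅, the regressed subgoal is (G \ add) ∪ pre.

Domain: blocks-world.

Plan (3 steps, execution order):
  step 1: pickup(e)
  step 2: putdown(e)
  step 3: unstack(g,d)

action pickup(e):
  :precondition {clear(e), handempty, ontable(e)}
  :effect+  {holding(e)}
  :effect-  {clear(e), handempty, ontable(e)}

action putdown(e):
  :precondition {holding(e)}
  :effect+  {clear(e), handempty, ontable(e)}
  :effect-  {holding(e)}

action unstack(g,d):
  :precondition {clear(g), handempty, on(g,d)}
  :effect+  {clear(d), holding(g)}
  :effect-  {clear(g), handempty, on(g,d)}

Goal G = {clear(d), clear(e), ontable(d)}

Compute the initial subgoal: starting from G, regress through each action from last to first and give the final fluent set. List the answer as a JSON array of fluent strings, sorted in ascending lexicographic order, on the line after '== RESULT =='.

Work backward from the goal:
  through step 3 (unstack(g,d)): drop {clear(d)}, keep {clear(e), ontable(d)}, require {clear(g), handempty, on(g,d)}
    → {clear(e), clear(g), handempty, on(g,d), ontable(d)}
  through step 2 (putdown(e)): drop {clear(e), handempty}, keep {clear(g), on(g,d), ontable(d)}, require {holding(e)}
    → {clear(g), holding(e), on(g,d), ontable(d)}
  through step 1 (pickup(e)): drop {holding(e)}, keep {clear(g), on(g,d), ontable(d)}, require {clear(e), handempty, ontable(e)}
    → {clear(e), clear(g), handempty, on(g,d), ontable(d), ontable(e)}

== RESULT ==
["clear(e)", "clear(g)", "handempty", "on(g,d)", "ontable(d)", "ontable(e)"]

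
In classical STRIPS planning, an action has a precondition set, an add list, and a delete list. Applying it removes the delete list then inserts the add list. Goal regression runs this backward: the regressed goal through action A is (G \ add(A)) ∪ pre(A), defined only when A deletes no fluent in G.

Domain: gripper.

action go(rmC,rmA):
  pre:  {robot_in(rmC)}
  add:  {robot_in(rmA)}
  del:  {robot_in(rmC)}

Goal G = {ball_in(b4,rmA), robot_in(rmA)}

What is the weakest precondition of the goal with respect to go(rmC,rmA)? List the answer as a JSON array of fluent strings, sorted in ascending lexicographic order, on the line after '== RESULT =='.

Regress:
  G ∩ del = {}  (empty — regression defined)
  G \ add = {ball_in(b4,rmA), robot_in(rmA)} \ {robot_in(rmA)} = {ball_in(b4,rmA)}
  ∪ pre   = {ball_in(b4,rmA)} ∪ {robot_in(rmC)}
          = {ball_in(b4,rmA), robot_in(rmC)}

== RESULT ==
["ball_in(b4,rmA)", "robot_in(rmC)"]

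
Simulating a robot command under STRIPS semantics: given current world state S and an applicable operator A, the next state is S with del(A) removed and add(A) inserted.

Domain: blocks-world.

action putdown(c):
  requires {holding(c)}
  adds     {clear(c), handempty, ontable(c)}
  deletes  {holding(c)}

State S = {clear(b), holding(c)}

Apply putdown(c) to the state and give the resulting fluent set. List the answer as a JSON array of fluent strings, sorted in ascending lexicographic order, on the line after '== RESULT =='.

Progress:
  pre ⊆ S: {holding(c)} ⊆ S  — applicable
  S \ del = {clear(b)}
  ∪ add   = {clear(b), clear(c), handempty, ontable(c)}

== RESULT ==
["clear(b)", "clear(c)", "handempty", "ontable(c)"]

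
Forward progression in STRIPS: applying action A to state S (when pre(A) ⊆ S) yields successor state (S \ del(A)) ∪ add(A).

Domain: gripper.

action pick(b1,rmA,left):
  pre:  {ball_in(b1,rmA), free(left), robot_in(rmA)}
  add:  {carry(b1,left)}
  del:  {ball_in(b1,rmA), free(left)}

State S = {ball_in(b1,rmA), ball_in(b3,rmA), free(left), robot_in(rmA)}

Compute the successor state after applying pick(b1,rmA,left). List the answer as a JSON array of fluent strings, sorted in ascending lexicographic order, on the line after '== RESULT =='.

Compute (S \ del) ∪ add:
  pre ⊆ S: {ball_in(b1,rmA), free(left), robot_in(rmA)} ⊆ S  — applicable
  S \ del = {ball_in(b3,rmA), robot_in(rmA)}
  ∪ add   = {ball_in(b3,rmA), carry(b1,left), robot_in(rmA)}

== RESULT ==
["ball_in(b3,rmA)", "carry(b1,left)", "robot_in(rmA)"]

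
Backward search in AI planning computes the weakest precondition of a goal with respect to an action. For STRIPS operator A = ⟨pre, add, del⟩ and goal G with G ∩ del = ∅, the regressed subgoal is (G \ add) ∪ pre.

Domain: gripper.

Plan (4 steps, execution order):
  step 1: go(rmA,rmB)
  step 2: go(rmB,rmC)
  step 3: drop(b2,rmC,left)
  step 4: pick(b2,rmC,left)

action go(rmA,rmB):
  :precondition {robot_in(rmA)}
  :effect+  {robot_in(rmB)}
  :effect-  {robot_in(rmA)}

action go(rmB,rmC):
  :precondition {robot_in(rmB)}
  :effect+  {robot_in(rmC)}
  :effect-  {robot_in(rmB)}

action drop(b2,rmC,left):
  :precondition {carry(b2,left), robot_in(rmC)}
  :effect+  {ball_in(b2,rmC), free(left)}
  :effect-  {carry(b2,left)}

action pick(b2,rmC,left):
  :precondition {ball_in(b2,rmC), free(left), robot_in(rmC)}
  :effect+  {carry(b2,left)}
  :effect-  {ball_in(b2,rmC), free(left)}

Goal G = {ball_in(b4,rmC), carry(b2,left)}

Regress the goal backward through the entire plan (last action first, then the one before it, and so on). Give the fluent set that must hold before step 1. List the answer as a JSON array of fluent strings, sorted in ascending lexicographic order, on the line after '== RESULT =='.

Regress step by step:
  through step 4 (pick(b2,rmC,left)): drop {carry(b2,left)}, keep {ball_in(b4,rmC)}, require {ball_in(b2,rmC), free(left), robot_in(rmC)}
    → {ball_in(b2,rmC), ball_in(b4,rmC), free(left), robot_in(rmC)}
  through step 3 (drop(b2,rmC,left)): drop {ball_in(b2,rmC), free(left)}, keep {ball_in(b4,rmC), robot_in(rmC)}, require {carry(b2,left), robot_in(rmC)}
    → {ball_in(b4,rmC), carry(b2,left), robot_in(rmC)}
  through step 2 (go(rmB,rmC)): drop {robot_in(rmC)}, keep {ball_in(b4,rmC), carry(b2,left)}, require {robot_in(rmB)}
    → {ball_in(b4,rmC), carry(b2,left), robot_in(rmB)}
  through step 1 (go(rmA,rmB)): drop {robot_in(rmB)}, keep {ball_in(b4,rmC), carry(b2,left)}, require {robot_in(rmA)}
    → {ball_in(b4,rmC), carry(b2,left), robot_in(rmA)}

== RESULT ==
["ball_in(b4,rmC)", "carry(b2,left)", "robot_in(rmA)"]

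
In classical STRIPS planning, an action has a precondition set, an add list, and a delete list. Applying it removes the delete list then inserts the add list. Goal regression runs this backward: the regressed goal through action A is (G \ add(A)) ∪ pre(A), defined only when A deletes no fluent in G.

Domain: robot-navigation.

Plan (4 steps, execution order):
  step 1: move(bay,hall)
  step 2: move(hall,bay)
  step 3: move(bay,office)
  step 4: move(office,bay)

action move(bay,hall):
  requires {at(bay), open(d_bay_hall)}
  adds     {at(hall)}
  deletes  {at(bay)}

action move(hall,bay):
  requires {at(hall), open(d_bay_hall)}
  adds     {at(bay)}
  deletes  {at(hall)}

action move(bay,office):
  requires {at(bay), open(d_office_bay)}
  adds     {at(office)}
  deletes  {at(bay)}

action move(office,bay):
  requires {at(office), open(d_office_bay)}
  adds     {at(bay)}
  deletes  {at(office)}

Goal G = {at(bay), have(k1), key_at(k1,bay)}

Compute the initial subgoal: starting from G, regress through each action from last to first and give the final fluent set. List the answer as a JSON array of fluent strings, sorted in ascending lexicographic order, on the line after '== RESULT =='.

Work backward from the goal:
  through step 4 (move(office,bay)): drop {at(bay)}, keep {have(k1), key_at(k1,bay)}, require {at(office), open(d_office_bay)}
    → {at(office), have(k1), key_at(k1,bay), open(d_office_bay)}
  through step 3 (move(bay,office)): drop {at(office)}, keep {have(k1), key_at(k1,bay), open(d_office_bay)}, require {at(bay), open(d_office_bay)}
    → {at(bay), have(k1), key_at(k1,bay), open(d_office_bay)}
  through step 2 (move(hall,bay)): drop {at(bay)}, keep {have(k1), key_at(k1,bay), open(d_office_bay)}, require {at(hall), open(d_bay_hall)}
    → {at(hall), have(k1), key_at(k1,bay), open(d_bay_hall), open(d_office_bay)}
  through step 1 (move(bay,hall)): drop {at(hall)}, keep {have(k1), key_at(k1,bay), open(d_bay_hall), open(d_office_bay)}, require {at(bay), open(d_bay_hall)}
    → {at(bay), have(k1), key_at(k1,bay), open(d_bay_hall), open(d_office_bay)}

== RESULT ==
["at(bay)", "have(k1)", "key_at(k1,bay)", "open(d_bay_hall)", "open(d_office_bay)"]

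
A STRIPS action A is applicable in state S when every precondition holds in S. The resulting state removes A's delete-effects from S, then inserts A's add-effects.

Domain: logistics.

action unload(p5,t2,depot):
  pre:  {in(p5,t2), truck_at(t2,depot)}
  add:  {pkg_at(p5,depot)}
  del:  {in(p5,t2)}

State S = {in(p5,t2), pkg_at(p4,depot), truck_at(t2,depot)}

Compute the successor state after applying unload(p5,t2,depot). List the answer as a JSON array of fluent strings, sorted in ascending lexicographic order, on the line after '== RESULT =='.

Progress:
  pre ⊆ S: {in(p5,t2), truck_at(t2,depot)} ⊆ S  — applicable
  S \ del = {pkg_at(p4,depot), truck_at(t2,depot)}
  ∪ add   = {pkg_at(p4,depot), pkg_at(p5,depot), truck_at(t2,depot)}

== RESULT ==
["pkg_at(p4,depot)", "pkg_at(p5,depot)", "truck_at(t2,depot)"]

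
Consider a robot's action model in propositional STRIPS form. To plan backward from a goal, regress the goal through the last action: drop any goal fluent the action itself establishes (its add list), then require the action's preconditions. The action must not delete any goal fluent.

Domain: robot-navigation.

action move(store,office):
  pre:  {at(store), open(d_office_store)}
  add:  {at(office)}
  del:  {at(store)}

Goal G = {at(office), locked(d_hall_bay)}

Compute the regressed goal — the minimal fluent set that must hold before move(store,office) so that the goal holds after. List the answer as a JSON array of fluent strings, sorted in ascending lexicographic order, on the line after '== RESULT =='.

Regress:
  G ∩ del = {}  (empty — regression defined)
  G \ add = {at(office), locked(d_hall_bay)} \ {at(office)} = {locked(d_hall_bay)}
  ∪ pre   = {locked(d_hall_bay)} ∪ {at(store), open(d_office_store)}
          = {at(store), locked(d_hall_bay), open(d_office_store)}

== RESULT ==
["at(store)", "locked(d_hall_bay)", "open(d_office_store)"]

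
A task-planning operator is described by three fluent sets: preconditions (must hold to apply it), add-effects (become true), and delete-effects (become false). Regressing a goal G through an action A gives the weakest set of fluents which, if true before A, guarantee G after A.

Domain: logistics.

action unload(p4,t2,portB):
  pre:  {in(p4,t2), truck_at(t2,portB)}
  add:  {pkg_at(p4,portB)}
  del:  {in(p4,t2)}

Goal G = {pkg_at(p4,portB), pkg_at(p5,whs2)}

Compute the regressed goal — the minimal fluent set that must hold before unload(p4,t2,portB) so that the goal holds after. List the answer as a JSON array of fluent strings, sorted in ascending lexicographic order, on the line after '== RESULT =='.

Compute (G \ add) ∪ pre:
  G ∩ del = {}  (empty — regression defined)
  G \ add = {pkg_at(p4,portB), pkg_at(p5,whs2)} \ {pkg_at(p4,portB)} = {pkg_at(p5,whs2)}
  ∪ pre   = {pkg_at(p5,whs2)} ∪ {in(p4,t2), truck_at(t2,portB)}
          = {in(p4,t2), pkg_at(p5,whs2), truck_at(t2,portB)}

== RESULT ==
["in(p4,t2)", "pkg_at(p5,whs2)", "truck_at(t2,portB)"]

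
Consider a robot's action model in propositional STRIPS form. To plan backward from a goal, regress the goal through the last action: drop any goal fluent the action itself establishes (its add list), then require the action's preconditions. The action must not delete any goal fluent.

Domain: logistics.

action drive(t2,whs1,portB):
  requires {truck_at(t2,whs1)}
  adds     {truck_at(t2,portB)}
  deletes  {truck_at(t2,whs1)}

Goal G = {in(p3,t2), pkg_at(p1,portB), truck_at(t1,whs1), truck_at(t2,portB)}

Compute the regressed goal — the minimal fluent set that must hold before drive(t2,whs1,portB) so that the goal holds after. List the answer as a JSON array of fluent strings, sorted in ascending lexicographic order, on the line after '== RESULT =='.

Compute (G \ add) ∪ pre:
  G ∩ del = {}  (empty — regression defined)
  G \ add = {in(p3,t2), pkg_at(p1,portB), truck_at(t1,whs1), truck_at(t2,portB)} \ {truck_at(t2,portB)} = {in(p3,t2), pkg_at(p1,portB), truck_at(t1,whs1)}
  ∪ pre   = {in(p3,t2), pkg_at(p1,portB), truck_at(t1,whs1)} ∪ {truck_at(t2,whs1)}
          = {in(p3,t2), pkg_at(p1,portB), truck_at(t1,whs1), truck_at(t2,whs1)}

== RESULT ==
["in(p3,t2)", "pkg_at(p1,portB)", "truck_at(t1,whs1)", "truck_at(t2,whs1)"]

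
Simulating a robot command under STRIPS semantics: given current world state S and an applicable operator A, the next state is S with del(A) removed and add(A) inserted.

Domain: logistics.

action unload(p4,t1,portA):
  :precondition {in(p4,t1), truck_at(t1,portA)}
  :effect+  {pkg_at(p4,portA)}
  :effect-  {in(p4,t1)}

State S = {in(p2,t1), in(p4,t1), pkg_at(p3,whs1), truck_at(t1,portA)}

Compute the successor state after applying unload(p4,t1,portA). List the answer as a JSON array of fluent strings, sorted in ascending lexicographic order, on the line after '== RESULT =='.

Compute (S \ del) ∪ add:
  pre ⊆ S: {in(p4,t1), truck_at(t1,portA)} ⊆ S  — applicable
  S \ del = {in(p2,t1), pkg_at(p3,whs1), truck_at(t1,portA)}
  ∪ add   = {in(p2,t1), pkg_at(p3,whs1), pkg_at(p4,portA), truck_at(t1,portA)}

== RESULT ==
["in(p2,t1)", "pkg_at(p3,whs1)", "pkg_at(p4,portA)", "truck_at(t1,portA)"]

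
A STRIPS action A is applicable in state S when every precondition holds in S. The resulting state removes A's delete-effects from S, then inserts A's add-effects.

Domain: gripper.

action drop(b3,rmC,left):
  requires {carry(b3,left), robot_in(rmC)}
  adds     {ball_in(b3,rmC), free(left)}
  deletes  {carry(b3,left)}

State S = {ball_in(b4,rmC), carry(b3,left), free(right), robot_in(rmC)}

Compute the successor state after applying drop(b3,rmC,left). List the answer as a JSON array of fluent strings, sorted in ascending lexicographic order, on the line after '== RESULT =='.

Progress:
  pre ⊆ S: {carry(b3,left), robot_in(rmC)} ⊆ S  — applicable
  S \ del = {ball_in(b4,rmC), free(right), robot_in(rmC)}
  ∪ add   = {ball_in(b3,rmC), ball_in(b4,rmC), free(left), free(right), robot_in(rmC)}

== RESULT ==
["ball_in(b3,rmC)", "ball_in(b4,rmC)", "free(left)", "free(right)", "robot_in(rmC)"]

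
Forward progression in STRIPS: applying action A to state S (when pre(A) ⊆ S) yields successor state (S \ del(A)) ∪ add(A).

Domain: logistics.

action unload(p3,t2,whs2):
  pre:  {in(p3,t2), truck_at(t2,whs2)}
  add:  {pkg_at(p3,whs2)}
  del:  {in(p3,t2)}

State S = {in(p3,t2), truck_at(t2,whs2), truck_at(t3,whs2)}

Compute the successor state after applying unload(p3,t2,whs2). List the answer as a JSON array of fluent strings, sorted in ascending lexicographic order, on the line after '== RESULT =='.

Progress:
  pre ⊆ S: {in(p3,t2), truck_at(t2,whs2)} ⊆ S  — applicable
  S \ del = {truck_at(t2,whs2), truck_at(t3,whs2)}
  ∪ add   = {pkg_at(p3,whs2), truck_at(t2,whs2), truck_at(t3,whs2)}

== RESULT ==
["pkg_at(p3,whs2)", "truck_at(t2,whs2)", "truck_at(t3,whs2)"]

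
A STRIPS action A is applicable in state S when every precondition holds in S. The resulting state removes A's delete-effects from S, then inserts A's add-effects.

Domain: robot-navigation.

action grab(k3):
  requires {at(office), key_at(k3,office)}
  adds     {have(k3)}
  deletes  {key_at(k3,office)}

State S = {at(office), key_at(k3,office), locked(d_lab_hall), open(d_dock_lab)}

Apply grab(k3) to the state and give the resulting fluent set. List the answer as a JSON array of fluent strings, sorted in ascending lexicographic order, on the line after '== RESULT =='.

Compute (S \ del) ∪ add:
  pre ⊆ S: {at(office), key_at(k3,office)} ⊆ S  — applicable
  S \ del = {at(office), locked(d_lab_hall), open(d_dock_lab)}
  ∪ add   = {at(office), have(k3), locked(d_lab_hall), open(d_dock_lab)}

== RESULT ==
["at(office)", "have(k3)", "locked(d_lab_hall)", "open(d_dock_lab)"]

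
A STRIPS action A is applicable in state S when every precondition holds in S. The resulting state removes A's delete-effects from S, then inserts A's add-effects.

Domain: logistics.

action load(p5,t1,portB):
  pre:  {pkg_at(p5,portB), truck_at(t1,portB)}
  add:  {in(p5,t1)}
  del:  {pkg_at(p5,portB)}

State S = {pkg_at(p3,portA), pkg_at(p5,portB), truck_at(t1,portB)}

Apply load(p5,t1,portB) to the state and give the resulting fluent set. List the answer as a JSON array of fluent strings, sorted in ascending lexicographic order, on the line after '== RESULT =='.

Progress:
  pre ⊆ S: {pkg_at(p5,portB), truck_at(t1,portB)} ⊆ S  — applicable
  S \ del = {pkg_at(p3,portA), truck_at(t1,portB)}
  ∪ add   = {in(p5,t1), pkg_at(p3,portA), truck_at(t1,portB)}

== RESULT ==
["in(p5,t1)", "pkg_at(p3,portA)", "truck_at(t1,portB)"]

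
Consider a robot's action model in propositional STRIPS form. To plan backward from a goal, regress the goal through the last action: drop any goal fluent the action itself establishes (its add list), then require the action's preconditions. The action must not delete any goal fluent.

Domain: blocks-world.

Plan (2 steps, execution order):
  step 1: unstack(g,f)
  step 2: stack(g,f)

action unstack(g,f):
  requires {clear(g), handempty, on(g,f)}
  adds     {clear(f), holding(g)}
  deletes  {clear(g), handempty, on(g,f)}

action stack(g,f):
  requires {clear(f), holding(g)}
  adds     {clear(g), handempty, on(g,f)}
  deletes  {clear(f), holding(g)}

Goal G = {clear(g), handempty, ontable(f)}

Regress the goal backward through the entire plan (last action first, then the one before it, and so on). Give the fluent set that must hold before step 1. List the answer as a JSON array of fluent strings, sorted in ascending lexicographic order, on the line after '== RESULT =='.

Work backward from the goal:
  through step 2 (stack(g,f)): drop {clear(g), handempty}, keep {ontable(f)}, require {clear(f), holding(g)}
    → {clear(f), holding(g), ontable(f)}
  through step 1 (unstack(g,f)): drop {clear(f), holding(g)}, keep {ontable(f)}, require {clear(g), handempty, on(g,f)}
    → {clear(g), handempty, on(g,f), ontable(f)}

== RESULT ==
["clear(g)", "handempty", "on(g,f)", "ontable(f)"]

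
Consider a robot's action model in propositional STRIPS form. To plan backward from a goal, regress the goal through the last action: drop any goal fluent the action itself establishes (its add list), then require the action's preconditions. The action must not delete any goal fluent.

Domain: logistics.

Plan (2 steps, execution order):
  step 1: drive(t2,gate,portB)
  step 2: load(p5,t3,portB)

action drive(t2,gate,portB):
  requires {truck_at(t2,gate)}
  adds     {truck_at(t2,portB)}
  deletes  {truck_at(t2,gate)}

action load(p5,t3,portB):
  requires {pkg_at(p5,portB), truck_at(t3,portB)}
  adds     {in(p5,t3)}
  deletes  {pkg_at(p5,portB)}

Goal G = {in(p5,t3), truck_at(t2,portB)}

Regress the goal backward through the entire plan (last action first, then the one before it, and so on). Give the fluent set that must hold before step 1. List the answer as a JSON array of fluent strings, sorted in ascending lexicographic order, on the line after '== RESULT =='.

Regress step by step:
  through step 2 (load(p5,t3,portB)): drop {in(p5,t3)}, keep {truck_at(t2,portB)}, require {pkg_at(p5,portB), truck_at(t3,portB)}
    → {pkg_at(p5,portB), truck_at(t2,portB), truck_at(t3,portB)}
  through step 1 (drive(t2,gate,portB)): drop {truck_at(t2,portB)}, keep {pkg_at(p5,portB), truck_at(t3,portB)}, require {truck_at(t2,gate)}
    → {pkg_at(p5,portB), truck_at(t2,gate), truck_at(t3,portB)}

== RESULT ==
["pkg_at(p5,portB)", "truck_at(t2,gate)", "truck_at(t3,portB)"]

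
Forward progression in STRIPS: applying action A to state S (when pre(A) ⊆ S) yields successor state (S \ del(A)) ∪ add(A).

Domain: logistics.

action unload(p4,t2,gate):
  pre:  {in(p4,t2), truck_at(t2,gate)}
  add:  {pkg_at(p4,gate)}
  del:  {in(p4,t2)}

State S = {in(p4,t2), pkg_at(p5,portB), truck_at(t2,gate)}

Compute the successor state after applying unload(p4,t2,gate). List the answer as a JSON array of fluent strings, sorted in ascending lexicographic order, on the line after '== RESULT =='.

Compute (S \ del) ∪ add:
  pre ⊆ S: {in(p4,t2), truck_at(t2,gate)} ⊆ S  — applicable
  S \ del = {pkg_at(p5,portB), truck_at(t2,gate)}
  ∪ add   = {pkg_at(p4,gate), pkg_at(p5,portB), truck_at(t2,gate)}

== RESULT ==
["pkg_at(p4,gate)", "pkg_at(p5,portB)", "truck_at(t2,gate)"]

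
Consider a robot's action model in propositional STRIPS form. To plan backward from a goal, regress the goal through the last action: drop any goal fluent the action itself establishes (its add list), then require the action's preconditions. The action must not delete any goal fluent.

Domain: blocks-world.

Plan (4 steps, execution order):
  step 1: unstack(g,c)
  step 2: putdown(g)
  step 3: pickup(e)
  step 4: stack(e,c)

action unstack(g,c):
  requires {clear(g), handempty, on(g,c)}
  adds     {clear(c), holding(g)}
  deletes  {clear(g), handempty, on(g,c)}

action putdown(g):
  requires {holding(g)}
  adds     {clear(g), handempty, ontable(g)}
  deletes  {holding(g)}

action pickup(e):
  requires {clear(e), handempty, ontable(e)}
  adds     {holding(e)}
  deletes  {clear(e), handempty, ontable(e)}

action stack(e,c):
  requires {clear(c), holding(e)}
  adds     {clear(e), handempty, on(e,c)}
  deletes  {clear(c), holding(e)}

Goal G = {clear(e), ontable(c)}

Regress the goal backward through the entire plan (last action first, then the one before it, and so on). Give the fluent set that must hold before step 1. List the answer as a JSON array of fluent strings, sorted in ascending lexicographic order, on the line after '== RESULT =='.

Regress step by step:
  through step 4 (stack(e,c)): drop {clear(e)}, keep {ontable(c)}, require {clear(c), holding(e)}
    → {clear(c), holding(e), ontable(c)}
  through step 3 (pickup(e)): drop {holding(e)}, keep {clear(c), ontable(c)}, require {clear(e), handempty, ontable(e)}
    → {clear(c), clear(e), handempty, ontable(c), ontable(e)}
  through step 2 (putdown(g)): drop {handempty}, keep {clear(c), clear(e), ontable(c), ontable(e)}, require {holding(g)}
    → {clear(c), clear(e), holding(g), ontable(c), ontable(e)}
  through step 1 (unstack(g,c)): drop {clear(c), holding(g)}, keep {clear(e), ontable(c), ontable(e)}, require {clear(g), handempty, on(g,c)}
    → {clear(e), clear(g), handempty, on(g,c), ontable(c), ontable(e)}

== RESULT ==
["clear(e)", "clear(g)", "handempty", "on(g,c)", "ontable(c)", "ontable(e)"]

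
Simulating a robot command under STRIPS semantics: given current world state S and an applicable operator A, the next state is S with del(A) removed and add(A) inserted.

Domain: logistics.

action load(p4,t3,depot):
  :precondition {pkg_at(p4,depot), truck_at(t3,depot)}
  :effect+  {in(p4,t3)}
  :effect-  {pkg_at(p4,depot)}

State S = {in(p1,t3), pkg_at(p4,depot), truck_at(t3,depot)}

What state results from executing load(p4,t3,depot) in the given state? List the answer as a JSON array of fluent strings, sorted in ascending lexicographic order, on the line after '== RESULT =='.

Compute (S \ del) ∪ add:
  pre ⊆ S: {pkg_at(p4,depot), truck_at(t3,depot)} ⊆ S  — applicable
  S \ del = {in(p1,t3), truck_at(t3,depot)}
  ∪ add   = {in(p1,t3), in(p4,t3), truck_at(t3,depot)}

== RESULT ==
["in(p1,t3)", "in(p4,t3)", "truck_at(t3,depot)"]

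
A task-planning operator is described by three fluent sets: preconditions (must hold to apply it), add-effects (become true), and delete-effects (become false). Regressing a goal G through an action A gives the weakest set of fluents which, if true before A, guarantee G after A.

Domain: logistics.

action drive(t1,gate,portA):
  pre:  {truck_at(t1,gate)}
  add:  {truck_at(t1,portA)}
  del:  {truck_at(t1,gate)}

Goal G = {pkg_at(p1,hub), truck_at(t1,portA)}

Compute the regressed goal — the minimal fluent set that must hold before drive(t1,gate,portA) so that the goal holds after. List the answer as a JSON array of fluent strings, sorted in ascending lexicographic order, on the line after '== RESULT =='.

Compute (G \ add) ∪ pre:
  G ∩ del = {}  (empty — regression defined)
  G \ add = {pkg_at(p1,hub), truck_at(t1,portA)} \ {truck_at(t1,portA)} = {pkg_at(p1,hub)}
  ∪ pre   = {pkg_at(p1,hub)} ∪ {truck_at(t1,gate)}
          = {pkg_at(p1,hub), truck_at(t1,gate)}

== RESULT ==
["pkg_at(p1,hub)", "truck_at(t1,gate)"]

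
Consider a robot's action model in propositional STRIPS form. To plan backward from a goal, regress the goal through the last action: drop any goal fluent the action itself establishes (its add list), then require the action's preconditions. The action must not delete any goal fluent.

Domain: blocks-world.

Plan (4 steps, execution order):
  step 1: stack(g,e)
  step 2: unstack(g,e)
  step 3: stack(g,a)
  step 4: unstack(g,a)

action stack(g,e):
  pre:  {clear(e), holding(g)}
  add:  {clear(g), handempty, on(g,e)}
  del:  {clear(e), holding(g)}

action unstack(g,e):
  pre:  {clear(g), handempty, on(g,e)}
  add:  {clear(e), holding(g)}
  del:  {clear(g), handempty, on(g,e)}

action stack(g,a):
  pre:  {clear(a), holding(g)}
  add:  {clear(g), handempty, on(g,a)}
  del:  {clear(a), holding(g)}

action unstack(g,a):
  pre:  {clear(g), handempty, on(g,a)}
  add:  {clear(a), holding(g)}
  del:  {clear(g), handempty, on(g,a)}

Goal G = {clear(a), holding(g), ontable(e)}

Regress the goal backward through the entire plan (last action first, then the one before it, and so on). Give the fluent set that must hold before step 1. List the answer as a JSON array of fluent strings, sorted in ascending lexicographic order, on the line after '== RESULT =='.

Work backward from the goal:
  through step 4 (unstack(g,a)): drop {clear(a), holding(g)}, keep {ontable(e)}, require {clear(g), handempty, on(g,a)}
    → {clear(g), handempty, on(g,a), ontable(e)}
  through step 3 (stack(g,a)): drop {clear(g), handempty, on(g,a)}, keep {ontable(e)}, require {clear(a), holding(g)}
    → {clear(a), holding(g), ontable(e)}
  through step 2 (unstack(g,e)): drop {holding(g)}, keep {clear(a), ontable(e)}, require {clear(g), handempty, on(g,e)}
    → {clear(a), clear(g), handempty, on(g,e), ontable(e)}
  through step 1 (stack(g,e)): drop {clear(g), handempty, on(g,e)}, keep {clear(a), ontable(e)}, require {clear(e), holding(g)}
    → {clear(a), clear(e), holding(g), ontable(e)}

== RESULT ==
["clear(a)", "clear(e)", "holding(g)", "ontable(e)"]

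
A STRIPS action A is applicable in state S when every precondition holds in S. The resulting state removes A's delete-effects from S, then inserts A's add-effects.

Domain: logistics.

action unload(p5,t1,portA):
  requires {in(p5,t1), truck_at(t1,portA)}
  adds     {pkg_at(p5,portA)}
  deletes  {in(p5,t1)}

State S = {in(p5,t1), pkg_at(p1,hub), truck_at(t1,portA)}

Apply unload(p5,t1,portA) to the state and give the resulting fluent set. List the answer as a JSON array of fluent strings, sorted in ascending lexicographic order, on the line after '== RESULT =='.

Progress:
  pre ⊆ S: {in(p5,t1), truck_at(t1,portA)} ⊆ S  — applicable
  S \ del = {pkg_at(p1,hub), truck_at(t1,portA)}
  ∪ add   = {pkg_at(p1,hub), pkg_at(p5,portA), truck_at(t1,portA)}

== RESULT ==
["pkg_at(p1,hub)", "pkg_at(p5,portA)", "truck_at(t1,portA)"]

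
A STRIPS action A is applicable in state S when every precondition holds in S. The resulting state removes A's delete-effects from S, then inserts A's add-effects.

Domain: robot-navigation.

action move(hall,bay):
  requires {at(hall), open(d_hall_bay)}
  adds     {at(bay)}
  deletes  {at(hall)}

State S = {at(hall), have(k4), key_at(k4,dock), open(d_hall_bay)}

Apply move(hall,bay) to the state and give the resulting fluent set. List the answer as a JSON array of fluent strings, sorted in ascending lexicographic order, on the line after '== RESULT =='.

Compute (S \ del) ∪ add:
  pre ⊆ S: {at(hall), open(d_hall_bay)} ⊆ S  — applicable
  S \ del = {have(k4), key_at(k4,dock), open(d_hall_bay)}
  ∪ add   = {at(bay), have(k4), key_at(k4,dock), open(d_hall_bay)}

== RESULT ==
["at(bay)", "have(k4)", "key_at(k4,dock)", "open(d_hall_bay)"]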